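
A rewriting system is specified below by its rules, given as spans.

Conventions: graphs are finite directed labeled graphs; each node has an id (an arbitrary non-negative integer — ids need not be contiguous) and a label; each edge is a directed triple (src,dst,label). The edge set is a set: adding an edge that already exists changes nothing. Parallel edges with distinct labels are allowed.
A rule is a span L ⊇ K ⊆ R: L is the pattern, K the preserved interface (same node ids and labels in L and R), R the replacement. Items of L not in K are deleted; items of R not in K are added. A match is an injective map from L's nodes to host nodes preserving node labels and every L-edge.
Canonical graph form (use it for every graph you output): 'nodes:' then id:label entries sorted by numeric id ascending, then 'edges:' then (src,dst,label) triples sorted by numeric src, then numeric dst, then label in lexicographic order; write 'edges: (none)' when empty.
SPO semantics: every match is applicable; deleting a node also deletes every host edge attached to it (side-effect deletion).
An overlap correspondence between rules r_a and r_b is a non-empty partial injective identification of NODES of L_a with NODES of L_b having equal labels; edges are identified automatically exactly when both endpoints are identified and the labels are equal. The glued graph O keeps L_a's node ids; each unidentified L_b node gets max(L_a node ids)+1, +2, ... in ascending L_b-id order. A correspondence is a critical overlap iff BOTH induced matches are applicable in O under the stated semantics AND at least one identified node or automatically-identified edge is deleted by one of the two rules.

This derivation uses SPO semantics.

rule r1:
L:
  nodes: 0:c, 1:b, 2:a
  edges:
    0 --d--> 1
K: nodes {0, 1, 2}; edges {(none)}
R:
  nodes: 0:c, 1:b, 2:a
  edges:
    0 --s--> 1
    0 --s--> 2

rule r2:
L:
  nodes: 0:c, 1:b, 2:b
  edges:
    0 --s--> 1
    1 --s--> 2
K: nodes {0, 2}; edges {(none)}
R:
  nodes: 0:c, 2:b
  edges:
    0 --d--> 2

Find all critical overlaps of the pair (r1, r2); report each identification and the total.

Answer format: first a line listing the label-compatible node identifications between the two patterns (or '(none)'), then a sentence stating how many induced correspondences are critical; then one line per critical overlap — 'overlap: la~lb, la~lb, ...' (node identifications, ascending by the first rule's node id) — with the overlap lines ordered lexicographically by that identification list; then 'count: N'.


label-compatible node identifications between L(r1) and L(r2): 0~0, 1~1, 1~2
2 of the induced correspondences are critical overlaps of r1 and r2.
overlap: 0~0, 1~1
overlap: 1~1
count: 2


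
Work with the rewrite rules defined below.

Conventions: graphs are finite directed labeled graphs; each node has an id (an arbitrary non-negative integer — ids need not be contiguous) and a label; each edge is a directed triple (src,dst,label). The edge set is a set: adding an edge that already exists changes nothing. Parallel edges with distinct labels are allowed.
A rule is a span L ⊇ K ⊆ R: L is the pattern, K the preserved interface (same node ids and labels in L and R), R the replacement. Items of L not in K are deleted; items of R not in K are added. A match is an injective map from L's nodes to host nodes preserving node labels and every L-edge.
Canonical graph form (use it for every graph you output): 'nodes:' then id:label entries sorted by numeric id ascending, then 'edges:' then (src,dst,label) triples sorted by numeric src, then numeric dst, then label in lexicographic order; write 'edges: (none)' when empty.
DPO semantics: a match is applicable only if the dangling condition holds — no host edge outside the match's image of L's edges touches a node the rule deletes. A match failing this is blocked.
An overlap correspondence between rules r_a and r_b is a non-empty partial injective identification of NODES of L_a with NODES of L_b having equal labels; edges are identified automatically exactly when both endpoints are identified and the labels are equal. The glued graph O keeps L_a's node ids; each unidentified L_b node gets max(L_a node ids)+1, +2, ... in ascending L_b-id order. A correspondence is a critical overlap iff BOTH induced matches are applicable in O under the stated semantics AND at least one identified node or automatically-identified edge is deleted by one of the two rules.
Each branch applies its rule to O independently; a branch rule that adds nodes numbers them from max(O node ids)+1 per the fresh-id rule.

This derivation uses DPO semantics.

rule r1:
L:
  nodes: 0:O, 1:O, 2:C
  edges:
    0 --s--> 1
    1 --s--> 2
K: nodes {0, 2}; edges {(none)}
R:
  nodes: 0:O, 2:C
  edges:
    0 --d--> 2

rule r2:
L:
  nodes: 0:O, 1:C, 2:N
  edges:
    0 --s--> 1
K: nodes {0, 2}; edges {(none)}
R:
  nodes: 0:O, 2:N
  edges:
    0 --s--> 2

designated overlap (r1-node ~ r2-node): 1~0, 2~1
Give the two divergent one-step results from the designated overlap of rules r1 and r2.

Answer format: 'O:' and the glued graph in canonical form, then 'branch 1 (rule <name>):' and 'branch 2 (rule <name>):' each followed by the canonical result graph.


O:
nodes: 0:O, 1:O, 2:C, 3:N
edges: (0,1,s); (1,2,s)
branch 1 (rule r1):
nodes: 0:O, 2:C, 3:N
edges: (0,2,d)
branch 2 (rule r2):
nodes: 0:O, 1:O, 3:N
edges: (0,1,s); (1,3,s)


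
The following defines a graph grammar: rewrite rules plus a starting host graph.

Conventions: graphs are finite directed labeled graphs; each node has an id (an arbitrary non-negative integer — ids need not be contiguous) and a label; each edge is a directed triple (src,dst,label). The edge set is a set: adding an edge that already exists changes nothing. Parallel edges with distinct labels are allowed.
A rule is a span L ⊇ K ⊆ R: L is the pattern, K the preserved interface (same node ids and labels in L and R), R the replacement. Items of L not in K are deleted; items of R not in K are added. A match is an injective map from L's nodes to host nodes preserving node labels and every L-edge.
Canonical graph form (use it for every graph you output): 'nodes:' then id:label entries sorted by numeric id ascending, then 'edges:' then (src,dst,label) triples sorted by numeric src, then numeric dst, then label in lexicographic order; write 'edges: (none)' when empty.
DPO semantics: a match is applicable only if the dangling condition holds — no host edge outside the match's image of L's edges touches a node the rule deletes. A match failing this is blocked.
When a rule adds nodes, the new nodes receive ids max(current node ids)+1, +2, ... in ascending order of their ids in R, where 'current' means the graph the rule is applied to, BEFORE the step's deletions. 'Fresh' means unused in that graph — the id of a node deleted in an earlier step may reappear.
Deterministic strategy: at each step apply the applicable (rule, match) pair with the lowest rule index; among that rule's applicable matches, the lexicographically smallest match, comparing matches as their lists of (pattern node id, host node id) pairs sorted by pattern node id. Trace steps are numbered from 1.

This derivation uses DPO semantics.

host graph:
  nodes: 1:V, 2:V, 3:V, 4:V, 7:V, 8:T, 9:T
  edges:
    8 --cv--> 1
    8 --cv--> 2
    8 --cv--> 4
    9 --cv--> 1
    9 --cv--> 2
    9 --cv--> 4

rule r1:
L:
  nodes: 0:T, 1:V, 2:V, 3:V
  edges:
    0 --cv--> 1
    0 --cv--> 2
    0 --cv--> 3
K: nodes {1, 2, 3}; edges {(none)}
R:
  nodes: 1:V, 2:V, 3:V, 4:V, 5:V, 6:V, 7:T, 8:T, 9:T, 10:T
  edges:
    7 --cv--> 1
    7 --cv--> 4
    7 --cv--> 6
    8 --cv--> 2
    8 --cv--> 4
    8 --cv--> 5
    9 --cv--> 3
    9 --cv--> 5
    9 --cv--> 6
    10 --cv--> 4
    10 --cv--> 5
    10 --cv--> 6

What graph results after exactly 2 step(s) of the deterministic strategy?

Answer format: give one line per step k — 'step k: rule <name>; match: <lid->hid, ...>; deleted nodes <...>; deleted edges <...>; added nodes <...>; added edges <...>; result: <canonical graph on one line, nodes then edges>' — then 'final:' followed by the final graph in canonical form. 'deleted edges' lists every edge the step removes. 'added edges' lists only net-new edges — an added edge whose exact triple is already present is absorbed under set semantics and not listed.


step 1: rule r1; match: 0->8, 1->1, 2->2, 3->4; deleted nodes 8; deleted edges (8,1,cv); (8,2,cv); (8,4,cv); added nodes 10, 11, 12, 13, 14, 15, 16; added edges (13,1,cv); (13,10,cv); (13,12,cv); (14,2,cv); (14,10,cv); (14,11,cv); (15,4,cv); (15,11,cv); (15,12,cv); (16,10,cv); (16,11,cv); (16,12,cv); result: nodes: 1:V, 2:V, 3:V, 4:V, 7:V, 9:T, 10:V, 11:V, 12:V, 13:T, 14:T, 15:T, 16:T edges: (9,1,cv); (9,2,cv); (9,4,cv); (13,1,cv); (13,10,cv); (13,12,cv); (14,2,cv); (14,10,cv); (14,11,cv); (15,4,cv); (15,11,cv); (15,12,cv); (16,10,cv); (16,11,cv); (16,12,cv)
step 2: rule r1; match: 0->9, 1->1, 2->2, 3->4; deleted nodes 9; deleted edges (9,1,cv); (9,2,cv); (9,4,cv); added nodes 17, 18, 19, 20, 21, 22, 23; added edges (20,1,cv); (20,17,cv); (20,19,cv); (21,2,cv); (21,17,cv); (21,18,cv); (22,4,cv); (22,18,cv); (22,19,cv); (23,17,cv); (23,18,cv); (23,19,cv); result: nodes: 1:V, 2:V, 3:V, 4:V, 7:V, 10:V, 11:V, 12:V, 13:T, 14:T, 15:T, 16:T, 17:V, 18:V, 19:V, 20:T, 21:T, 22:T, 23:T edges: (13,1,cv); (13,10,cv); (13,12,cv); (14,2,cv); (14,10,cv); (14,11,cv); (15,4,cv); (15,11,cv); (15,12,cv); (16,10,cv); (16,11,cv); (16,12,cv); (20,1,cv); (20,17,cv); (20,19,cv); (21,2,cv); (21,17,cv); (21,18,cv); (22,4,cv); (22,18,cv); (22,19,cv); (23,17,cv); (23,18,cv); (23,19,cv)
final:
nodes: 1:V, 2:V, 3:V, 4:V, 7:V, 10:V, 11:V, 12:V, 13:T, 14:T, 15:T, 16:T, 17:V, 18:V, 19:V, 20:T, 21:T, 22:T, 23:T
edges: (13,1,cv); (13,10,cv); (13,12,cv); (14,2,cv); (14,10,cv); (14,11,cv); (15,4,cv); (15,11,cv); (15,12,cv); (16,10,cv); (16,11,cv); (16,12,cv); (20,1,cv); (20,17,cv); (20,19,cv); (21,2,cv); (21,17,cv); (21,18,cv); (22,4,cv); (22,18,cv); (22,19,cv); (23,17,cv); (23,18,cv); (23,19,cv)


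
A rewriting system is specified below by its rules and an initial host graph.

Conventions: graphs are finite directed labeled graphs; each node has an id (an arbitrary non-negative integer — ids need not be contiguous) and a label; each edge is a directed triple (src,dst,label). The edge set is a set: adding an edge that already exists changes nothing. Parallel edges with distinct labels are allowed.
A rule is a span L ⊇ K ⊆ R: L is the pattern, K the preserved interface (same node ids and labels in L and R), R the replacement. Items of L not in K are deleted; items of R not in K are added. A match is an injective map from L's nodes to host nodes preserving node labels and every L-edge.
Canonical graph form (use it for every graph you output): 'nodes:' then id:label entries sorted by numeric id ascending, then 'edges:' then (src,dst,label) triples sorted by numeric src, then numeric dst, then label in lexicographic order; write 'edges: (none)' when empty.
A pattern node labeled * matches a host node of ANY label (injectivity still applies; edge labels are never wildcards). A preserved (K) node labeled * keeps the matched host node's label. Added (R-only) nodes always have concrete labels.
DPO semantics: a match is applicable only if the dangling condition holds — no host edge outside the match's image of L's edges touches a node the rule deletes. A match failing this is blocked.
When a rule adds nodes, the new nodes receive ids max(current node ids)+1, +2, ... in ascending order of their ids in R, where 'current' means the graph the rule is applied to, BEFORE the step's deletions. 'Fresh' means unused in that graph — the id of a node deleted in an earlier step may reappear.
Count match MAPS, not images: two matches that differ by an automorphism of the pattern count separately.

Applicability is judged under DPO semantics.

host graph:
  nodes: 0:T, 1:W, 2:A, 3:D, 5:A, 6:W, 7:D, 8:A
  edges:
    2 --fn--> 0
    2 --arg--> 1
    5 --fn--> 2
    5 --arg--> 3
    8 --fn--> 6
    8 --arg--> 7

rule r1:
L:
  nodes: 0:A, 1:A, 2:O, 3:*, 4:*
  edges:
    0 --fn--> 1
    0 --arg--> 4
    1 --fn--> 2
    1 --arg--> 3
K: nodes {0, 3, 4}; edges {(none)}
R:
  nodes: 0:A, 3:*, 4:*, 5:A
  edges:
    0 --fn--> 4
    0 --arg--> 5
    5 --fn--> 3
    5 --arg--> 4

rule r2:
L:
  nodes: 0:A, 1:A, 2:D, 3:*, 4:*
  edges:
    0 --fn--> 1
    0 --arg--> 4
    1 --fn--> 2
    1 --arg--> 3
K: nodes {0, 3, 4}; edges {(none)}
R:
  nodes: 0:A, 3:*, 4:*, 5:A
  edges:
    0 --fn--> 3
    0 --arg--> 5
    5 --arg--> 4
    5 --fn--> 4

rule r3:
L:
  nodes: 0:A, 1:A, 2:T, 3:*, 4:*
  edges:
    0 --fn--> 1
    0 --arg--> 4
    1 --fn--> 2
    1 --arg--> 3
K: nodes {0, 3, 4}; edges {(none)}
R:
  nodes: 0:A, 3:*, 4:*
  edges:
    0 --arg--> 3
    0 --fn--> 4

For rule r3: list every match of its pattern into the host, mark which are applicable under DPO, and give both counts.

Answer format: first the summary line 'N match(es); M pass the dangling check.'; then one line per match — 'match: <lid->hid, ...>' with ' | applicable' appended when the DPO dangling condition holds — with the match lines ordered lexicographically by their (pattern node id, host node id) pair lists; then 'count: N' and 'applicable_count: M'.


1 match(es); 1 pass the dangling check.
match: 0->5, 1->2, 2->0, 3->1, 4->3 | applicable
count: 1
applicable_count: 1


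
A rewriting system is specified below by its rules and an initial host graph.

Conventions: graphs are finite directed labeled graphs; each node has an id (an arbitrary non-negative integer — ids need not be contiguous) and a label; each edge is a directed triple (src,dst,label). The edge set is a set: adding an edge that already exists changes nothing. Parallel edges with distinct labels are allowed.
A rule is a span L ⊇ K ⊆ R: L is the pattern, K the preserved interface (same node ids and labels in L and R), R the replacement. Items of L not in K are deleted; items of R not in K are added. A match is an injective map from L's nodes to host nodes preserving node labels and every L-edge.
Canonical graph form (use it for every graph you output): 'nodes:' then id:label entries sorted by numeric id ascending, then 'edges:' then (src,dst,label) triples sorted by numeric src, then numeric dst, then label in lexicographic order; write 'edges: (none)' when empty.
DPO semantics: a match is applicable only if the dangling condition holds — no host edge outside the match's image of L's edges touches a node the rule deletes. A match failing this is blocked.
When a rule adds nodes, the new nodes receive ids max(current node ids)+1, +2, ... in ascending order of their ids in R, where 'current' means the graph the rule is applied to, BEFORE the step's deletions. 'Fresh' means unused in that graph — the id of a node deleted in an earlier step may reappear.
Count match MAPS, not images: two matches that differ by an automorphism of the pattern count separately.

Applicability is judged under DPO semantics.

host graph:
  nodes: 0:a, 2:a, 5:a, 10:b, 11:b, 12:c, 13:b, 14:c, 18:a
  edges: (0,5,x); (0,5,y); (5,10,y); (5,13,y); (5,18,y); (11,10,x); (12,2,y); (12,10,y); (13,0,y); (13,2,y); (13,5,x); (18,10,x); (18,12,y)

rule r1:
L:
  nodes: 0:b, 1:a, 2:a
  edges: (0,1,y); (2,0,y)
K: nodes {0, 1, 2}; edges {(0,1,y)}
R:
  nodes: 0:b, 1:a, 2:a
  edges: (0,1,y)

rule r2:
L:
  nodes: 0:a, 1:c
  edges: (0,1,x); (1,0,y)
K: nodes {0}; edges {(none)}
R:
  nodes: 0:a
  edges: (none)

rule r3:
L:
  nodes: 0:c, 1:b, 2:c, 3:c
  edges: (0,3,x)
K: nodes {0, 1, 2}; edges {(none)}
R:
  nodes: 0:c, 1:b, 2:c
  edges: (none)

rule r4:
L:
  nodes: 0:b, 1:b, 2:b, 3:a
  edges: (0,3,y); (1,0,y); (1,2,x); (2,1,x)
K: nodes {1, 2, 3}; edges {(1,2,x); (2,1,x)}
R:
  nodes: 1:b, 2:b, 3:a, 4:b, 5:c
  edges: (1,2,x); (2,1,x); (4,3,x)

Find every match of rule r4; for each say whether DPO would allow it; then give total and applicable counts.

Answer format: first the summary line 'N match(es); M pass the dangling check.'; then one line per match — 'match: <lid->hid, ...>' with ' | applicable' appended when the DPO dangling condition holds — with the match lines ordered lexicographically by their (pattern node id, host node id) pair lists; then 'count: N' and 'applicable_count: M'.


0 match(es); 0 pass the dangling check.
count: 0
applicable_count: 0


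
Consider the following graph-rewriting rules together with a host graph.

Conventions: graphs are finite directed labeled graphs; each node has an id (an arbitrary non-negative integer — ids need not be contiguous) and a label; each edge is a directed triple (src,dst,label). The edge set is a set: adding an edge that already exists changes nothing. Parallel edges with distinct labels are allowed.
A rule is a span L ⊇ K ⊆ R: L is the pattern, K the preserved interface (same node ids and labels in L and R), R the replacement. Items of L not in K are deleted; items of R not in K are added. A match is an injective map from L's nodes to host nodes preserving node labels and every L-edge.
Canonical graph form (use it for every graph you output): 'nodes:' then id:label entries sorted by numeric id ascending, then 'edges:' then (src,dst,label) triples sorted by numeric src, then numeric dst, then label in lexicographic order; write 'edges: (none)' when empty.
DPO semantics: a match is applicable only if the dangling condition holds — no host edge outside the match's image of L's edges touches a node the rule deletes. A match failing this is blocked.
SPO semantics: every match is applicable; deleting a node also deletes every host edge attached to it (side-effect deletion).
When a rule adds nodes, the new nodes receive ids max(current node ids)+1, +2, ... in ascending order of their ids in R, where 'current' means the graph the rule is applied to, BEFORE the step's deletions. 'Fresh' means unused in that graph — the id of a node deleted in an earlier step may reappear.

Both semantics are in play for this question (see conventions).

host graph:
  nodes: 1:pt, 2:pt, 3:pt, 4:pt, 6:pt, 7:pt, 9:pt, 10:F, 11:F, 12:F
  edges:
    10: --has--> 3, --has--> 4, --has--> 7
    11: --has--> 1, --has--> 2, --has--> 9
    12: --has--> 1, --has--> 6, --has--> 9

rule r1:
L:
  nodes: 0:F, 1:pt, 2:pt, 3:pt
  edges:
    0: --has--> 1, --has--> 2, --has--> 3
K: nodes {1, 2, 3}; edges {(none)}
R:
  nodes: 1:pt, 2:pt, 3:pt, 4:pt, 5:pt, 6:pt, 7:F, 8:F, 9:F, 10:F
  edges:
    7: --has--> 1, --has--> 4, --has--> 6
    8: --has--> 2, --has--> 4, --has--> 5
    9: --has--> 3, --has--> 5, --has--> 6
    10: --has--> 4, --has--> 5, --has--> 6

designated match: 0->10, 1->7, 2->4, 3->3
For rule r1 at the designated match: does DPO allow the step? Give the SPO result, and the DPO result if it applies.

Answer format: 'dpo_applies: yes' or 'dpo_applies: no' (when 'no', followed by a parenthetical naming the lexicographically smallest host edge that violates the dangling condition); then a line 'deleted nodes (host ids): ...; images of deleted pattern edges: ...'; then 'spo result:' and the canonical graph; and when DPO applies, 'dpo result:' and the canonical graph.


dpo_applies: yes
deleted nodes (host ids): 10; images of deleted pattern edges: (10,3,has); (10,4,has); (10,7,has)
spo result:
nodes: 1:pt, 2:pt, 3:pt, 4:pt, 6:pt, 7:pt, 9:pt, 11:F, 12:F, 13:pt, 14:pt, 15:pt, 16:F, 17:F, 18:F, 19:F
edges: (11,1,has); (11,2,has); (11,9,has); (12,1,has); (12,6,has); (12,9,has); (16,7,has); (16,13,has); (16,15,has); (17,4,has); (17,13,has); (17,14,has); (18,3,has); (18,14,has); (18,15,has); (19,13,has); (19,14,has); (19,15,has)
dpo result:
nodes: 1:pt, 2:pt, 3:pt, 4:pt, 6:pt, 7:pt, 9:pt, 11:F, 12:F, 13:pt, 14:pt, 15:pt, 16:F, 17:F, 18:F, 19:F
edges: (11,1,has); (11,2,has); (11,9,has); (12,1,has); (12,6,has); (12,9,has); (16,7,has); (16,13,has); (16,15,has); (17,4,has); (17,13,has); (17,14,has); (18,3,has); (18,14,has); (18,15,has); (19,13,has); (19,14,has); (19,15,has)


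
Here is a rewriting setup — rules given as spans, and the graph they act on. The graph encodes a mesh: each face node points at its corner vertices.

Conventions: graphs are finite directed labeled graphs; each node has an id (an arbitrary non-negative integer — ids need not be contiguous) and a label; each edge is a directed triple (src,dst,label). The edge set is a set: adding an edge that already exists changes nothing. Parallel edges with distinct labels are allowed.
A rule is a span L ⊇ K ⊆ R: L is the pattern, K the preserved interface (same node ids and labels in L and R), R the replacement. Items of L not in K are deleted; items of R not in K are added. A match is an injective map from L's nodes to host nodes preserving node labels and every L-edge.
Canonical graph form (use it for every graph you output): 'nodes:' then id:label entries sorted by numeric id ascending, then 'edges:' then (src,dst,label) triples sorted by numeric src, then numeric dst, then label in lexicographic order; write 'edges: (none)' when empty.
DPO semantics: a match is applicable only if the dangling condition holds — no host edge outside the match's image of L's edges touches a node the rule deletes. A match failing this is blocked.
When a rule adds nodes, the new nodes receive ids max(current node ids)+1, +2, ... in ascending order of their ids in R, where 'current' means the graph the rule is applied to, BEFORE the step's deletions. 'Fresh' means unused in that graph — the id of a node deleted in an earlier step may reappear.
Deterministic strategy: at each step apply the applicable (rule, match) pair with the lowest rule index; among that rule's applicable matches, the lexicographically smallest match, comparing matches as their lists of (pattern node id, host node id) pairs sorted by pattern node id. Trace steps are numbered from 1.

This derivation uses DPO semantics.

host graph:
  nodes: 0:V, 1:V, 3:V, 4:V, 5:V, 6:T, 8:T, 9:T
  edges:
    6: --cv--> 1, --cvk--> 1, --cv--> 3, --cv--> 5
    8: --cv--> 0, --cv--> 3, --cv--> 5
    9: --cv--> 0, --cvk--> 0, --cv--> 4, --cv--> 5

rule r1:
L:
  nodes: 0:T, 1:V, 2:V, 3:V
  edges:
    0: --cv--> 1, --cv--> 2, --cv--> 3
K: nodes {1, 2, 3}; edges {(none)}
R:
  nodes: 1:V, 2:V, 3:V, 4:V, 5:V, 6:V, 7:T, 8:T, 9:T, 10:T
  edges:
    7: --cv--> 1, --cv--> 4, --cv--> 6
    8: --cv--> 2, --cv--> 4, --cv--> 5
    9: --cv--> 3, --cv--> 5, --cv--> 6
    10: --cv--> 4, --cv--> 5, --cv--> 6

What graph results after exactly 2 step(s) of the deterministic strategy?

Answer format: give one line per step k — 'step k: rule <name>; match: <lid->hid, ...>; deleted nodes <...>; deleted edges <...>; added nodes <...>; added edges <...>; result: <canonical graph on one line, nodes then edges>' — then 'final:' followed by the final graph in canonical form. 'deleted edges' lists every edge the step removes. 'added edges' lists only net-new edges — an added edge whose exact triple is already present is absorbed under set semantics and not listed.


step 1: rule r1; match: 0->8, 1->0, 2->3, 3->5; deleted nodes 8; deleted edges (8,0,cv); (8,3,cv); (8,5,cv); added nodes 10, 11, 12, 13, 14, 15, 16; added edges (13,0,cv); (13,10,cv); (13,12,cv); (14,3,cv); (14,10,cv); (14,11,cv); (15,5,cv); (15,11,cv); (15,12,cv); (16,10,cv); (16,11,cv); (16,12,cv); result: nodes: 0:V, 1:V, 3:V, 4:V, 5:V, 6:T, 9:T, 10:V, 11:V, 12:V, 13:T, 14:T, 15:T, 16:T edges: (6,1,cv); (6,1,cvk); (6,3,cv); (6,5,cv); (9,0,cv); (9,0,cvk); (9,4,cv); (9,5,cv); (13,0,cv); (13,10,cv); (13,12,cv); (14,3,cv); (14,10,cv); (14,11,cv); (15,5,cv); (15,11,cv); (15,12,cv); (16,10,cv); (16,11,cv); (16,12,cv)
step 2: rule r1; match: 0->13, 1->0, 2->10, 3->12; deleted nodes 13; deleted edges (13,0,cv); (13,10,cv); (13,12,cv); added nodes 17, 18, 19, 20, 21, 22, 23; added edges (20,0,cv); (20,17,cv); (20,19,cv); (21,10,cv); (21,17,cv); (21,18,cv); (22,12,cv); (22,18,cv); (22,19,cv); (23,17,cv); (23,18,cv); (23,19,cv); result: nodes: 0:V, 1:V, 3:V, 4:V, 5:V, 6:T, 9:T, 10:V, 11:V, 12:V, 14:T, 15:T, 16:T, 17:V, 18:V, 19:V, 20:T, 21:T, 22:T, 23:T edges: (6,1,cv); (6,1,cvk); (6,3,cv); (6,5,cv); (9,0,cv); (9,0,cvk); (9,4,cv); (9,5,cv); (14,3,cv); (14,10,cv); (14,11,cv); (15,5,cv); (15,11,cv); (15,12,cv); (16,10,cv); (16,11,cv); (16,12,cv); (20,0,cv); (20,17,cv); (20,19,cv); (21,10,cv); (21,17,cv); (21,18,cv); (22,12,cv); (22,18,cv); (22,19,cv); (23,17,cv); (23,18,cv); (23,19,cv)
final:
nodes: 0:V, 1:V, 3:V, 4:V, 5:V, 6:T, 9:T, 10:V, 11:V, 12:V, 14:T, 15:T, 16:T, 17:V, 18:V, 19:V, 20:T, 21:T, 22:T, 23:T
edges: (6,1,cv); (6,1,cvk); (6,3,cv); (6,5,cv); (9,0,cv); (9,0,cvk); (9,4,cv); (9,5,cv); (14,3,cv); (14,10,cv); (14,11,cv); (15,5,cv); (15,11,cv); (15,12,cv); (16,10,cv); (16,11,cv); (16,12,cv); (20,0,cv); (20,17,cv); (20,19,cv); (21,10,cv); (21,17,cv); (21,18,cv); (22,12,cv); (22,18,cv); (22,19,cv); (23,17,cv); (23,18,cv); (23,19,cv)


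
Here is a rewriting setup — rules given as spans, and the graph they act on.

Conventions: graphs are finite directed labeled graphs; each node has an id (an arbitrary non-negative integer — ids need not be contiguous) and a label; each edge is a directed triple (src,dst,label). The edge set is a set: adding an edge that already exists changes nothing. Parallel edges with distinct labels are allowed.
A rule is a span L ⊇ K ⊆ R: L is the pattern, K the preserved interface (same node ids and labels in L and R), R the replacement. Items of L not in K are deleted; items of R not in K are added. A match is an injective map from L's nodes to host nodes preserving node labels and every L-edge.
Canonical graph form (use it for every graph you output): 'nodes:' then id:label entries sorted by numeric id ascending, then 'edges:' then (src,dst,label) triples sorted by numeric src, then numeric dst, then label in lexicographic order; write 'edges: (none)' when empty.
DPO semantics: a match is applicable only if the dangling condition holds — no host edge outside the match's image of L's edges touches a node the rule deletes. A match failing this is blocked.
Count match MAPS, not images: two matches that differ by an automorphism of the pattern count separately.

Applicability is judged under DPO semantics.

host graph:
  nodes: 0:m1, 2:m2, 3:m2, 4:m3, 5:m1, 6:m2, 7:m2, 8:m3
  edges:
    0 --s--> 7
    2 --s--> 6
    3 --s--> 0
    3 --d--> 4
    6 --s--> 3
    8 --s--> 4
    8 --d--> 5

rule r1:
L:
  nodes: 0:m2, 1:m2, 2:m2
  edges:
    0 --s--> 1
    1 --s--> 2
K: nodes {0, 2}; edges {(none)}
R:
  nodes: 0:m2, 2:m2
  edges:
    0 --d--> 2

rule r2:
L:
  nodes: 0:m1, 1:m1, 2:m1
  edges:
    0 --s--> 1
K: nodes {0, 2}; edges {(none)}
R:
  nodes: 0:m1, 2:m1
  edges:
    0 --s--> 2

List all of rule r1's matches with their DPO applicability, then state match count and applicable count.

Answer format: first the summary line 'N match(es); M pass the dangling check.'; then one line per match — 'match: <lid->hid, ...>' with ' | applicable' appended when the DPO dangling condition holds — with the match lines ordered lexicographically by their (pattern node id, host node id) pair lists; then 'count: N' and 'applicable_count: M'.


1 match(es); 1 pass the dangling check.
match: 0->2, 1->6, 2->3 | applicable
count: 1
applicable_count: 1


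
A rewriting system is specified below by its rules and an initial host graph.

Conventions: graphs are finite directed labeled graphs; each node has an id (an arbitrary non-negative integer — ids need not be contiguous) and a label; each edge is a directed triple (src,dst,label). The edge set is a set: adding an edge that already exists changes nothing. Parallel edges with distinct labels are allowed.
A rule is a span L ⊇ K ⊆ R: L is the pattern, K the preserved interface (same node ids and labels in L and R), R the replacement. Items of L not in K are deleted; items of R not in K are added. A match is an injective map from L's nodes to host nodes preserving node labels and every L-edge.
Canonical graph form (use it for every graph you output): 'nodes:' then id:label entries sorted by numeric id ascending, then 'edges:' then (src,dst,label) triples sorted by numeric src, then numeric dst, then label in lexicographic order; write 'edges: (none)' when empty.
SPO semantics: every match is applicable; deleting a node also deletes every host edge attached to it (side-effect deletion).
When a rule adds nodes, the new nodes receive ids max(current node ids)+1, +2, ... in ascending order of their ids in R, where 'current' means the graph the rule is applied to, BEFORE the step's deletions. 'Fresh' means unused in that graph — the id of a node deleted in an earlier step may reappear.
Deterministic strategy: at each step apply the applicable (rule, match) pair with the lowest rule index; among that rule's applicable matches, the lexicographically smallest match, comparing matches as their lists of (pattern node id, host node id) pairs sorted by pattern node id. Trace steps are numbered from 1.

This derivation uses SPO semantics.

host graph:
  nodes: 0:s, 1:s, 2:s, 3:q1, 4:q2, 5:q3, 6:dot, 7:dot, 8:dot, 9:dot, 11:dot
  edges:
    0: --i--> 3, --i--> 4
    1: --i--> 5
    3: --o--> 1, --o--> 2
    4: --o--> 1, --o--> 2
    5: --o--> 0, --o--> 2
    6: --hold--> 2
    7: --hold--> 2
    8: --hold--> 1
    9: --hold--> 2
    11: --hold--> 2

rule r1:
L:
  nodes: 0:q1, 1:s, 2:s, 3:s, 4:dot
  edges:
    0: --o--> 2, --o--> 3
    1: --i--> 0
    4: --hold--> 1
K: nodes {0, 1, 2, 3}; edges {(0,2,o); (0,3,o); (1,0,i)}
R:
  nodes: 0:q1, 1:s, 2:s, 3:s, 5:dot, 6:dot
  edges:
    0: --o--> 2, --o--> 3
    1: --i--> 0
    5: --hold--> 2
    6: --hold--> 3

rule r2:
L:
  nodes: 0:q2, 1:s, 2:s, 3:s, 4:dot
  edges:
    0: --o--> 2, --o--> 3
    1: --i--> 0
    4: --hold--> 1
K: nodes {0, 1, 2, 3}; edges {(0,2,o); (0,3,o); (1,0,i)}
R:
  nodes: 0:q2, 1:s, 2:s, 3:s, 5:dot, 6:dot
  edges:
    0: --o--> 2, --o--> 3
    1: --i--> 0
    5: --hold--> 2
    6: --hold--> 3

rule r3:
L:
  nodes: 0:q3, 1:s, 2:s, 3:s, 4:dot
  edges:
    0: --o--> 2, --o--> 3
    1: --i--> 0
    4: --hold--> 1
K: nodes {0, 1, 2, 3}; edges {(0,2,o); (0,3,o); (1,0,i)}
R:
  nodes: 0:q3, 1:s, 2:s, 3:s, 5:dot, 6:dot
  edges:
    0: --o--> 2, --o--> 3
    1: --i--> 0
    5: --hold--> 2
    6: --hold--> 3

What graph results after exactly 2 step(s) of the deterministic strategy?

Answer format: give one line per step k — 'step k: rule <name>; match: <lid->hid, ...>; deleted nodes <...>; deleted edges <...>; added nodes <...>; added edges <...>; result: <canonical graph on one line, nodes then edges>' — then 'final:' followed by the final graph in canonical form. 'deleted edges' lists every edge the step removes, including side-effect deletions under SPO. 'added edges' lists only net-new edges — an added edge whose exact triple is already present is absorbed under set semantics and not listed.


step 1: rule r3; match: 0->5, 1->1, 2->0, 3->2, 4->8; deleted nodes 8; deleted edges (8,1,hold); added nodes 12, 13; added edges (12,0,hold); (13,2,hold); result: nodes: 0:s, 1:s, 2:s, 3:q1, 4:q2, 5:q3, 6:dot, 7:dot, 9:dot, 11:dot, 12:dot, 13:dot edges: (0,3,i); (0,4,i); (1,5,i); (3,1,o); (3,2,o); (4,1,o); (4,2,o); (5,0,o); (5,2,o); (6,2,hold); (7,2,hold); (9,2,hold); (11,2,hold); (12,0,hold); (13,2,hold)
step 2: rule r1; match: 0->3, 1->0, 2->1, 3->2, 4->12; deleted nodes 12; deleted edges (12,0,hold); added nodes 14, 15; added edges (14,1,hold); (15,2,hold); result: nodes: 0:s, 1:s, 2:s, 3:q1, 4:q2, 5:q3, 6:dot, 7:dot, 9:dot, 11:dot, 13:dot, 14:dot, 15:dot edges: (0,3,i); (0,4,i); (1,5,i); (3,1,o); (3,2,o); (4,1,o); (4,2,o); (5,0,o); (5,2,o); (6,2,hold); (7,2,hold); (9,2,hold); (11,2,hold); (13,2,hold); (14,1,hold); (15,2,hold)
final:
nodes: 0:s, 1:s, 2:s, 3:q1, 4:q2, 5:q3, 6:dot, 7:dot, 9:dot, 11:dot, 13:dot, 14:dot, 15:dot
edges: (0,3,i); (0,4,i); (1,5,i); (3,1,o); (3,2,o); (4,1,o); (4,2,o); (5,0,o); (5,2,o); (6,2,hold); (7,2,hold); (9,2,hold); (11,2,hold); (13,2,hold); (14,1,hold); (15,2,hold)


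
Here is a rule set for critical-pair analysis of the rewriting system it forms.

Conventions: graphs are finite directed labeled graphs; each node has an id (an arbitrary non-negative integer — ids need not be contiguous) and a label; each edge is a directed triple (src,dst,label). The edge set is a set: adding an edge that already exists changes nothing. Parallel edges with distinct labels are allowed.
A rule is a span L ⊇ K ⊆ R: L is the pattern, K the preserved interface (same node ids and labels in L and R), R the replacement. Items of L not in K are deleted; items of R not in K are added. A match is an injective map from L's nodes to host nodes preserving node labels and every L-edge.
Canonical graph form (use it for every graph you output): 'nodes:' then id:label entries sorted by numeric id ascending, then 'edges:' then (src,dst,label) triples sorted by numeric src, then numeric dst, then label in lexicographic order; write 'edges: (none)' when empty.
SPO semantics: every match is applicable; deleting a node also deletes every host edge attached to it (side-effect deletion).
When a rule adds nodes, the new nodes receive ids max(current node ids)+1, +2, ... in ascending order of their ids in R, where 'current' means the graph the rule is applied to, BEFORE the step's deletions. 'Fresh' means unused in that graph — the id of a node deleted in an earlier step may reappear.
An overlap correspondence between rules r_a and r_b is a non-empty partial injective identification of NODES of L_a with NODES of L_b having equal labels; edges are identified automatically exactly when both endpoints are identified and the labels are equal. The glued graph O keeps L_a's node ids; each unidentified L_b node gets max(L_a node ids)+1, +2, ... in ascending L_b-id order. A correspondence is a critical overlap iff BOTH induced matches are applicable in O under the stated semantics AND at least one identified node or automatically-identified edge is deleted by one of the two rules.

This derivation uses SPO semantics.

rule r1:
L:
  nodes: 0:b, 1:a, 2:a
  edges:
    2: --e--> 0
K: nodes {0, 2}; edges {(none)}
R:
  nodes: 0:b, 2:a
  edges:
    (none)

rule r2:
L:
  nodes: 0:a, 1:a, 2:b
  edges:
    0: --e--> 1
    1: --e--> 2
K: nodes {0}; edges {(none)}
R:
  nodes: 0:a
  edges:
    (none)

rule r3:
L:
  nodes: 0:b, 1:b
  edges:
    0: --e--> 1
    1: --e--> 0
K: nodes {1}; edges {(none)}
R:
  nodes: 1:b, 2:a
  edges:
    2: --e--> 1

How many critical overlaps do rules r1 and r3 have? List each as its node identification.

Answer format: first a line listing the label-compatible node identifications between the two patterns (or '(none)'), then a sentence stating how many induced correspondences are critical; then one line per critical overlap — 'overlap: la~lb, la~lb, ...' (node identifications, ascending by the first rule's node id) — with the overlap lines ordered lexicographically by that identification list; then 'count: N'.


label-compatible node identifications between L(r1) and L(r3): 0~0, 0~1
1 of the induced correspondences is a critical overlap of r1 and r3.
overlap: 0~0
count: 1


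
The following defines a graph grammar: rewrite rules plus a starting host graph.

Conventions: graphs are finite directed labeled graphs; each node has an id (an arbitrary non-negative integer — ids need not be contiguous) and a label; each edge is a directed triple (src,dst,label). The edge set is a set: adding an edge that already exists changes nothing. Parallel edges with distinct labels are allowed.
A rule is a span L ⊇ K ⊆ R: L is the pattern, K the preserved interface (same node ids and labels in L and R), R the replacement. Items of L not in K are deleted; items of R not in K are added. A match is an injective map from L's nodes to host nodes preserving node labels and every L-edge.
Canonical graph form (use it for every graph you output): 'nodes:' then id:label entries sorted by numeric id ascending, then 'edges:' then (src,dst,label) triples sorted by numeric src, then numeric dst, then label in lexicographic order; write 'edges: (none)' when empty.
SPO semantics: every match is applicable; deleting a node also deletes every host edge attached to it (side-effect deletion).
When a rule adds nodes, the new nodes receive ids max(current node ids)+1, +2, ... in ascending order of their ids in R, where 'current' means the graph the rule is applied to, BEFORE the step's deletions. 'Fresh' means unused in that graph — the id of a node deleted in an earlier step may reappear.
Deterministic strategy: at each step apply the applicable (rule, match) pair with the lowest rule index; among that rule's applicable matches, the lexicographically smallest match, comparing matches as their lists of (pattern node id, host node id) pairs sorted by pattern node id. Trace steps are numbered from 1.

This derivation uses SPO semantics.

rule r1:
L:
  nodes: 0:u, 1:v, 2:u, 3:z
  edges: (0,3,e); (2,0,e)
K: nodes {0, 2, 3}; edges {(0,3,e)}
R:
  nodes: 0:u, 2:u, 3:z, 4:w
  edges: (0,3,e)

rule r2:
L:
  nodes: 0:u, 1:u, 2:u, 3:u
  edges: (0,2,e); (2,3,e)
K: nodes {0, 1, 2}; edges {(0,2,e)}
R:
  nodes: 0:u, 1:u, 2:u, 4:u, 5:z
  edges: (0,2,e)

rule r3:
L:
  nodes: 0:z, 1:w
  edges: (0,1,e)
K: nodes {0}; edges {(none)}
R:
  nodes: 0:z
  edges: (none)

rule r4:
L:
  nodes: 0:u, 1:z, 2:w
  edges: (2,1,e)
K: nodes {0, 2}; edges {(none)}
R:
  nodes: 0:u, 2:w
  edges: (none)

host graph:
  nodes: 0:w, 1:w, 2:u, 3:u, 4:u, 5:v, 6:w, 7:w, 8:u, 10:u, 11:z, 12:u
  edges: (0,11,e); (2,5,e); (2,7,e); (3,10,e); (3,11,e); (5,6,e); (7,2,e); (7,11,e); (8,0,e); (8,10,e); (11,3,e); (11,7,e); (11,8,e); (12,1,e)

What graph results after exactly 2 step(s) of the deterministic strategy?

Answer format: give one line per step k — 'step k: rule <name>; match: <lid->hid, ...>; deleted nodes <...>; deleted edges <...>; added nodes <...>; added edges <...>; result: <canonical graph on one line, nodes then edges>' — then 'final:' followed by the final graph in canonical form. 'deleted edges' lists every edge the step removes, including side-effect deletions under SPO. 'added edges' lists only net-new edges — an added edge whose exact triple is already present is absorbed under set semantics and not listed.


step 1: rule r3; match: 0->11, 1->7; deleted nodes 7; deleted edges (2,7,e); (7,2,e); (7,11,e); (11,7,e); added nodes (none); added edges (none); result: nodes: 0:w, 1:w, 2:u, 3:u, 4:u, 5:v, 6:w, 8:u, 10:u, 11:z, 12:u edges: (0,11,e); (2,5,e); (3,10,e); (3,11,e); (5,6,e); (8,0,e); (8,10,e); (11,3,e); (11,8,e); (12,1,e)
step 2: rule r4; match: 0->2, 1->11, 2->0; deleted nodes 11; deleted edges (0,11,e); (3,11,e); (11,3,e); (11,8,e); added nodes (none); added edges (none); result: nodes: 0:w, 1:w, 2:u, 3:u, 4:u, 5:v, 6:w, 8:u, 10:u, 12:u edges: (2,5,e); (3,10,e); (5,6,e); (8,0,e); (8,10,e); (12,1,e)
final:
nodes: 0:w, 1:w, 2:u, 3:u, 4:u, 5:v, 6:w, 8:u, 10:u, 12:u
edges: (2,5,e); (3,10,e); (5,6,e); (8,0,e); (8,10,e); (12,1,e)


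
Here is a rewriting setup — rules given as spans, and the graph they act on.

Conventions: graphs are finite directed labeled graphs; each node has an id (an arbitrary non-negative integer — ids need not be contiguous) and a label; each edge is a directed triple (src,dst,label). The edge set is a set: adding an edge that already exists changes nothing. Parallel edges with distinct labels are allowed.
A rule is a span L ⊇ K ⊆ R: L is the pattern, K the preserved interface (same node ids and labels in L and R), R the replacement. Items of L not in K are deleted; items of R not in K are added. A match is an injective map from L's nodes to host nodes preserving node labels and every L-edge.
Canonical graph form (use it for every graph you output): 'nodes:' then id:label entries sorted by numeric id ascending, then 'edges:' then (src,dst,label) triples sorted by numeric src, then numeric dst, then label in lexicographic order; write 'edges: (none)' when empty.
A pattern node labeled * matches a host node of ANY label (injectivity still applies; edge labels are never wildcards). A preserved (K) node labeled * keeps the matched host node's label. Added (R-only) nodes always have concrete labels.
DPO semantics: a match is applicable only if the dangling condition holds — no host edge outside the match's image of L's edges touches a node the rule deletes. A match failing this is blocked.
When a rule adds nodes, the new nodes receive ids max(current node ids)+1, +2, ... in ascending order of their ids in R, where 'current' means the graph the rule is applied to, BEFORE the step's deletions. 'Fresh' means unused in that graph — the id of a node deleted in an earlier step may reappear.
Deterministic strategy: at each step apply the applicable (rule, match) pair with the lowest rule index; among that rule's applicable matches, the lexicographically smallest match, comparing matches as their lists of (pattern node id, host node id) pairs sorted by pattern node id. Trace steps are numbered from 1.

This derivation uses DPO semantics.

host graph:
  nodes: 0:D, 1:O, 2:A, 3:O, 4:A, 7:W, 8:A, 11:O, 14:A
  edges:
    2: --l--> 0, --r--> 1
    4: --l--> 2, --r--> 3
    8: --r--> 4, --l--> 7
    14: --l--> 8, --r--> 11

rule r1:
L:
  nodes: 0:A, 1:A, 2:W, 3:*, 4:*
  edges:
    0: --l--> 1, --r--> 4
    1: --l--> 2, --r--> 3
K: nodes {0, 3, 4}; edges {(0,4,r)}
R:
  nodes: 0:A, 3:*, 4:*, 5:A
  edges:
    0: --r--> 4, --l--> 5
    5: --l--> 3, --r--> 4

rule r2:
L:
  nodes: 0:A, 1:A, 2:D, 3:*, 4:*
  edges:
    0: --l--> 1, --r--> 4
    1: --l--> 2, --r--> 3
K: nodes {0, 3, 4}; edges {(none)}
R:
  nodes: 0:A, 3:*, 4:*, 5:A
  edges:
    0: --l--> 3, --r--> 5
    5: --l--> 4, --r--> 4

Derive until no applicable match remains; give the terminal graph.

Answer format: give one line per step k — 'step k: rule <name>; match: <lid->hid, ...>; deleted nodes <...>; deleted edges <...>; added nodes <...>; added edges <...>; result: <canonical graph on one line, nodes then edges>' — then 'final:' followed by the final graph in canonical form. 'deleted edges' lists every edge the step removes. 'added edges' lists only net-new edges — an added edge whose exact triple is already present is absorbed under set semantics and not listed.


step 1: rule r1; match: 0->14, 1->8, 2->7, 3->4, 4->11; deleted nodes 7, 8; deleted edges (8,4,r); (8,7,l); (14,8,l); added nodes 15; added edges (14,15,l); (15,4,l); (15,11,r); result: nodes: 0:D, 1:O, 2:A, 3:O, 4:A, 11:O, 14:A, 15:A edges: (2,0,l); (2,1,r); (4,2,l); (4,3,r); (14,11,r); (14,15,l); (15,4,l); (15,11,r)
step 2: rule r2; match: 0->4, 1->2, 2->0, 3->1, 4->3; deleted nodes 0, 2; deleted edges (2,0,l); (2,1,r); (4,2,l); (4,3,r); added nodes 16; added edges (4,1,l); (4,16,r); (16,3,l); (16,3,r); result: nodes: 1:O, 3:O, 4:A, 11:O, 14:A, 15:A, 16:A edges: (4,1,l); (4,16,r); (14,11,r); (14,15,l); (15,4,l); (15,11,r); (16,3,l); (16,3,r)
final:
nodes: 1:O, 3:O, 4:A, 11:O, 14:A, 15:A, 16:A
edges: (4,1,l); (4,16,r); (14,11,r); (14,15,l); (15,4,l); (15,11,r); (16,3,l); (16,3,r)
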